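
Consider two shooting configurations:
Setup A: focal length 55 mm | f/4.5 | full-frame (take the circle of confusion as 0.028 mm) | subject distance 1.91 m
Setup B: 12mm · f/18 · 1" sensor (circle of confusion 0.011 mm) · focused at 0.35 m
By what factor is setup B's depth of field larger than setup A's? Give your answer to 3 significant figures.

1.40

Setup A: H = 55²/(4.5×0.028) + 55 ≈ 24062.9 mm; DoF = Df − Dn = 2069.94 − 1773.01 ≈ 296.93 mm.
Setup B: H = 12²/(18×0.011) + 12 ≈ 739.3 mm; DoF = Df − Dn = 653.90 − 238.95 ≈ 414.95 mm.
Ratio = 414.95 / 296.93 ≈ 1.40.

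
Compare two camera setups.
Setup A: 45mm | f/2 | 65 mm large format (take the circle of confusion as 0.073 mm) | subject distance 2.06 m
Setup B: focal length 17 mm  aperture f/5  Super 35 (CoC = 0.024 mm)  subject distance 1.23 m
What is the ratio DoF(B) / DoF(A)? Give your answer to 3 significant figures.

2.72

Setup A: H = 45²/(2×0.073) + 45 ≈ 13914.9 mm; DoF = Df − Dn = 2410.14 − 1798.69 ≈ 611.45 mm.
Setup B: H = 17²/(5×0.024) + 17 ≈ 2425.3 mm; DoF = Df − Dn = 2478.2 − 818.0 ≈ 1660.2 mm.
Ratio = 1660.2 / 611.45 ≈ 2.72.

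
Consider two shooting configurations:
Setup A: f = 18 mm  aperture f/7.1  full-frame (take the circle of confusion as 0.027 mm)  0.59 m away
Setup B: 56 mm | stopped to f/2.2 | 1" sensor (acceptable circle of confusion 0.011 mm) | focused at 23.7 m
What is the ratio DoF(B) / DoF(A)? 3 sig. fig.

19.8

Setup A: H = 18²/(7.1×0.027) + 18 ≈ 1708.1 mm; DoF = Df − Dn = 891.82 − 440.81 ≈ 451.01 mm.
Setup B: H = 56²/(2.2×0.011) + 56 ≈ 129642.8 mm; DoF = Df − Dn = 28989.3 − 20043.0 ≈ 8946.3 mm.
Ratio = 8946.3 / 451.01 ≈ 19.8.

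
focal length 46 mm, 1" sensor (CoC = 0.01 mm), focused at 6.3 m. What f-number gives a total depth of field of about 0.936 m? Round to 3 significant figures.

Write h = H − f = f²/(N·c). The thin-lens limits are Dn = s·h/(h + (s−f)) and Df = s·h/(h − (s−f)), so DoF = Df − Dn = 2·s·(s−f)·h / (h² − (s−f)²).
That is a quadratic in h: DoF·h² − 2·s·(s−f)·h − DoF·(s−f)² = 0 ⇒ h = (s−f)·(s + √(s² + DoF²)) / DoF = 6254 × (6300 + √(6300² + 936²)) / 936 = 6254 × (6300 + 6369.15) / 936 ≈ 84651 mm.
Then N = f²/(c·h) = 46² / (0.01 × 84651) = 2116 / 846.51 ≈ 2.50.

f/2.50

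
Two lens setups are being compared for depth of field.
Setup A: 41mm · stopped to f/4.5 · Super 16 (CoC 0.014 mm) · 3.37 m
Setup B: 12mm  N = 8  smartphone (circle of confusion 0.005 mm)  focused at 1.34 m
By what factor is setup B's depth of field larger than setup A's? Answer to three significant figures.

Setup A: H = 41²/(4.5×0.014) + 41 ≈ 26723.5 mm; DoF = Df − Dn = 3850.39 − 2996.19 ≈ 854.20 mm.
Setup B: H = 12²/(8×0.005) + 12 ≈ 3612.0 mm; DoF = Df − Dn = 2123.2 − 978.9 ≈ 1144.3 mm.
Ratio = 1144.3 / 854.20 ≈ 1.34.

1.34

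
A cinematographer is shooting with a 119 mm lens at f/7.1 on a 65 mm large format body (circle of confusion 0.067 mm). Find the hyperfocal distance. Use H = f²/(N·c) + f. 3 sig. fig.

Hyperfocal distance H = f²/(N·c) + f = 119²/(7.1 × 0.067) + 119 = 14161/0.4757 + 119 ≈ 29887.8 mm ≈ 29.9 m.

29.9 m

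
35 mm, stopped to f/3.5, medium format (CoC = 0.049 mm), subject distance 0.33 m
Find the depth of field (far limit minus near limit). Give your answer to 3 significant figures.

Hyperfocal distance H = f²/(N·c) + f = 35²/(3.5 × 0.049) + 35 = 1225/0.1715 + 35 ≈ 7177.9 mm ≈ 7.178 m.
Near limit Dn = s·(H − f)/(H + s − 2f) = 330 × (7177.9 − 35) / (7177.9 + 330 − 2 × 35) = 330 × 7142.9 / 7437.9 ≈ 316.912 mm.
Far limit Df = s·(H − f)/(H − s) = 330 × (7177.9 − 35) / (7177.9 − 330) = 330 × 7142.9 / 6847.9 ≈ 344.216 mm.
Depth of field = Df − Dn = 344.216 − 316.912 ≈ 27.304 mm.

27.3 mm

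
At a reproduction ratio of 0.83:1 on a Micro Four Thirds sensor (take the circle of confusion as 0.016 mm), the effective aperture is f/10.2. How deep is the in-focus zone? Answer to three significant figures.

0.474 mm

At magnification m, DoF ≈ 2·N_eff·c/m² = 2 × 10.2 × 0.016 / 0.83² = 0.3264 / 0.6889 ≈ 0.474 mm.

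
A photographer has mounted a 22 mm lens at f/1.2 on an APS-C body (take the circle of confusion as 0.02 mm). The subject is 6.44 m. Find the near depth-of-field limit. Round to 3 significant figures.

Hyperfocal distance H = f²/(N·c) + f = 22²/(1.2 × 0.02) + 22 = 484/0.024 + 22 ≈ 20188.7 mm ≈ 20.19 m.
Near limit Dn = s·(H − f)/(H + s − 2f) = 6440 × (20188.7 − 22) / (20188.7 + 6440 − 2 × 22) = 6440 × 20166.7 / 26584.7 ≈ 4885.3 mm ≈ 4.89 m.

4.89 m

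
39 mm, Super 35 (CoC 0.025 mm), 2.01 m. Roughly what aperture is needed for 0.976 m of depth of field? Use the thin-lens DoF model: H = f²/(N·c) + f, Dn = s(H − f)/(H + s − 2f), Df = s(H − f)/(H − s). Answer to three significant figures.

Write h = H − f = f²/(N·c). The thin-lens limits are Dn = s·h/(h + (s−f)) and Df = s·h/(h − (s−f)), so DoF = Df − Dn = 2·s·(s−f)·h / (h² − (s−f)²).
That is a quadratic in h: DoF·h² − 2·s·(s−f)·h − DoF·(s−f)² = 0 ⇒ h = (s−f)·(s + √(s² + DoF²)) / DoF = 1971 × (2010 + √(2010² + 976²)) / 976 = 1971 × (2010 + 2234.43) / 976 ≈ 8571.5 mm.
Then N = f²/(c·h) = 39² / (0.025 × 8571.5) = 1521 / 214.29 ≈ 7.10.

f/7.10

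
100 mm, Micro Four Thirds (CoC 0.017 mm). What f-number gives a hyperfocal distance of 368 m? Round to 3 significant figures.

f/1.60

Rearrange H = f²/(N·c) + f for N: N = f² / ((H − f)·c).
N = 100² / ((368000 − 100) × 0.017) = 10000 / 6254 ≈ 1.60.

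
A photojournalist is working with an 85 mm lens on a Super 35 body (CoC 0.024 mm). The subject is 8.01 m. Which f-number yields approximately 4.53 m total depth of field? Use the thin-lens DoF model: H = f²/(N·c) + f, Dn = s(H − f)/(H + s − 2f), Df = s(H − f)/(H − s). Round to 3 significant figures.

f/10

Write h = H − f = f²/(N·c). The thin-lens limits are Dn = s·h/(h + (s−f)) and Df = s·h/(h − (s−f)), so DoF = Df − Dn = 2·s·(s−f)·h / (h² − (s−f)²).
That is a quadratic in h: DoF·h² − 2·s·(s−f)·h − DoF·(s−f)² = 0 ⇒ h = (s−f)·(s + √(s² + DoF²)) / DoF = 7925 × (8010 + √(8010² + 4530²)) / 4530 = 7925 × (8010 + 9202.23) / 4530 ≈ 30112 mm.
Then N = f²/(c·h) = 85² / (0.024 × 30112) = 7225 / 722.69 ≈ 10.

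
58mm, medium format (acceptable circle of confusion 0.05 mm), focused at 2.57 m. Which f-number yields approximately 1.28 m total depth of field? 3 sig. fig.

Write h = H − f = f²/(N·c). The thin-lens limits are Dn = s·h/(h + (s−f)) and Df = s·h/(h − (s−f)), so DoF = Df − Dn = 2·s·(s−f)·h / (h² − (s−f)²).
That is a quadratic in h: DoF·h² − 2·s·(s−f)·h − DoF·(s−f)² = 0 ⇒ h = (s−f)·(s + √(s² + DoF²)) / DoF = 2512 × (2570 + √(2570² + 1280²)) / 1280 = 2512 × (2570 + 2871.11) / 1280 ≈ 10678 mm.
Then N = f²/(c·h) = 58² / (0.05 × 10678) = 3364 / 533.91 ≈ 6.30.

f/6.30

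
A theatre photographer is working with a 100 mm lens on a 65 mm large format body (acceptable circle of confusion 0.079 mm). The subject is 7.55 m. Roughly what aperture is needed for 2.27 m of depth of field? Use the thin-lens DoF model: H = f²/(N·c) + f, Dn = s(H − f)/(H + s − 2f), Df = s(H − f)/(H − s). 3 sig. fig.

f/2.50

Write h = H − f = f²/(N·c). The thin-lens limits are Dn = s·h/(h + (s−f)) and Df = s·h/(h − (s−f)), so DoF = Df − Dn = 2·s·(s−f)·h / (h² − (s−f)²).
That is a quadratic in h: DoF·h² − 2·s·(s−f)·h − DoF·(s−f)² = 0 ⇒ h = (s−f)·(s + √(s² + DoF²)) / DoF = 7450 × (7550 + √(7550² + 2270²)) / 2270 = 7450 × (7550 + 7883.87) / 2270 ≈ 50653 mm.
Then N = f²/(c·h) = 100² / (0.079 × 50653) = 10000 / 4001.6 ≈ 2.50.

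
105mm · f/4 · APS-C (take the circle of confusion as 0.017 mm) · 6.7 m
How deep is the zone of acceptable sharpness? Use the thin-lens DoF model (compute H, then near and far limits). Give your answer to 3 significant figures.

Hyperfocal distance H = f²/(N·c) + f = 105²/(4 × 0.017) + 105 = 11025/0.068 + 105 ≈ 162237.4 mm ≈ 162.2 m.
Near limit Dn = s·(H − f)/(H + s − 2f) = 6700 × (162237.4 − 105) / (162237.4 + 6700 − 2 × 105) = 6700 × 162132.4 / 168727.4 ≈ 6438.12 mm.
Far limit Df = s·(H − f)/(H − s) = 6700 × (162237.4 − 105) / (162237.4 − 6700) = 6700 × 162132.4 / 155537.4 ≈ 6984.09 mm.
Depth of field = Df − Dn = 6984.09 − 6438.12 ≈ 545.97 mm ≈ 0.546 m.

0.546 m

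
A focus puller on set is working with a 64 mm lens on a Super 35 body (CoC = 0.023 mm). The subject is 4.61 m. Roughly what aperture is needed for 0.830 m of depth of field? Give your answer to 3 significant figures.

Write h = H − f = f²/(N·c). The thin-lens limits are Dn = s·h/(h + (s−f)) and Df = s·h/(h − (s−f)), so DoF = Df − Dn = 2·s·(s−f)·h / (h² − (s−f)²).
That is a quadratic in h: DoF·h² − 2·s·(s−f)·h − DoF·(s−f)² = 0 ⇒ h = (s−f)·(s + √(s² + DoF²)) / DoF = 4546 × (4610 + √(4610² + 830²)) / 830 = 4546 × (4610 + 4684.12) / 830 ≈ 50905 mm.
Then N = f²/(c·h) = 64² / (0.023 × 50905) = 4096 / 1170.8 ≈ 3.50.

f/3.50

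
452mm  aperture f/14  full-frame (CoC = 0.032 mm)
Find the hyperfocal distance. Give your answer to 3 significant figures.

456 m

Hyperfocal distance H = f²/(N·c) + f = 452²/(14 × 0.032) + 452 = 204304/0.448 + 452 ≈ 456487.7 mm ≈ 456 m.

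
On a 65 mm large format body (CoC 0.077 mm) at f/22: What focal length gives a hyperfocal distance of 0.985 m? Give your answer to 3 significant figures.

40.0 mm

From H = f²/(N·c) + f, with f ≪ H: f ≈ √(H·N·c) = √(985 × 22 × 0.077) = √1668.6 ≈ 40.85 mm.
Exact: f² + N·c·f − N·c·H = 0 ⇒ f = (−N·c + √((N·c)² + 4·N·c·H))/2 = (−1.694 + √6677.2)/2 ≈ 40.010 mm ≈ 40.0 mm.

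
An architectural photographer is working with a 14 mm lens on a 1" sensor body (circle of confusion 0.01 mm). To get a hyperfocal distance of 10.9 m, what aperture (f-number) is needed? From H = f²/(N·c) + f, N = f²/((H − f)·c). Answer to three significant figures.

Rearrange H = f²/(N·c) + f for N: N = f² / ((H − f)·c).
N = 14² / ((10900 − 14) × 0.01) = 196 / 108.9 ≈ 1.80.

f/1.80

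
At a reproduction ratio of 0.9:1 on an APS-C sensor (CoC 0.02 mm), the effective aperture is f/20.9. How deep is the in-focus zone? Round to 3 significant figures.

At magnification m, DoF ≈ 2·N_eff·c/m² = 2 × 20.9 × 0.02 / 0.9² = 0.836 / 0.81 ≈ 1.03 mm.

1.03 mm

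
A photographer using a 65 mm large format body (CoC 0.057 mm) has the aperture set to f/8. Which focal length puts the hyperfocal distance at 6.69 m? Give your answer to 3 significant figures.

55.0 mm

From H = f²/(N·c) + f, with f ≪ H: f ≈ √(H·N·c) = √(6690 × 8 × 0.057) = √3050.6 ≈ 55.23 mm.
Exact: f² + N·c·f − N·c·H = 0 ⇒ f = (−N·c + √((N·c)² + 4·N·c·H))/2 = (−0.456 + √12203)/2 ≈ 55.005 mm ≈ 55.0 mm.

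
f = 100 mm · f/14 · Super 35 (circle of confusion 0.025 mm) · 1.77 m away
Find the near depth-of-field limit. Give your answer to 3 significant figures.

1.67 m

Hyperfocal distance H = f²/(N·c) + f = 100²/(14 × 0.025) + 100 = 10000/0.35 + 100 ≈ 28671.4 mm ≈ 28.67 m.
Near limit Dn = s·(H − f)/(H + s − 2f) = 1770 × (28671.4 − 100) / (28671.4 + 1770 − 2 × 100) = 1770 × 28571.4 / 30241.4 ≈ 1672.3 mm ≈ 1.67 m.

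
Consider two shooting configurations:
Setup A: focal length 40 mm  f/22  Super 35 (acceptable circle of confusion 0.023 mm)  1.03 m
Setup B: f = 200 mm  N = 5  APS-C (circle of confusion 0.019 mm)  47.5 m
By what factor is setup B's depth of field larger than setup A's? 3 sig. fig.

15.1

Setup A: H = 40²/(22×0.023) + 40 ≈ 3202.1 mm; DoF = Df − Dn = 1499.46 − 784.41 ≈ 715.05 mm.
Setup B: H = 200²/(5×0.019) + 200 ≈ 421252.6 mm; DoF = Df − Dn = 53511 − 42703 ≈ 10808 mm.
Ratio = 10808 / 715.05 ≈ 15.1.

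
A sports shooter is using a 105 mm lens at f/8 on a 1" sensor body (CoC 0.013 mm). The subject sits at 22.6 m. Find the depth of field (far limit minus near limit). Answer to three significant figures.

Hyperfocal distance H = f²/(N·c) + f = 105²/(8 × 0.013) + 105 = 11025/0.104 + 105 ≈ 106114.6 mm ≈ 106.1 m.
Near limit Dn = s·(H − f)/(H + s − 2f) = 22600 × (106114.6 − 105) / (106114.6 + 22600 − 2 × 105) = 22600 × 106009.6 / 128504.6 ≈ 18644 mm.
Far limit Df = s·(H − f)/(H − s) = 22600 × (106114.6 − 105) / (106114.6 − 22600) = 22600 × 106009.6 / 83514.6 ≈ 28687 mm.
Depth of field = Df − Dn = 28687 − 18644 ≈ 10043 mm ≈ 10.0 m.

10.0 m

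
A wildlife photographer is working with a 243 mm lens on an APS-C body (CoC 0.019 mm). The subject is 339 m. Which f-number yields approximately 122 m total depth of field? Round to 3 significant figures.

f/1.60

Write h = H − f = f²/(N·c). The thin-lens limits are Dn = s·h/(h + (s−f)) and Df = s·h/(h − (s−f)), so DoF = Df − Dn = 2·s·(s−f)·h / (h² − (s−f)²).
That is a quadratic in h: DoF·h² − 2·s·(s−f)·h − DoF·(s−f)² = 0 ⇒ h = (s−f)·(s + √(s² + DoF²)) / DoF = 338757 × (339000 + √(339000² + 122000²)) / 122000 = 338757 × (339000 + 360285) / 122000 ≈ 1941701 mm.
Then N = f²/(c·h) = 243² / (0.019 × 1941701) = 59049 / 36892 ≈ 1.60.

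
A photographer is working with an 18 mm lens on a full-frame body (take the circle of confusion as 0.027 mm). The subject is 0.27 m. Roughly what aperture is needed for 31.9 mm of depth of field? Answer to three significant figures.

Write h = H − f = f²/(N·c). The thin-lens limits are Dn = s·h/(h + (s−f)) and Df = s·h/(h − (s−f)), so DoF = Df − Dn = 2·s·(s−f)·h / (h² − (s−f)²).
That is a quadratic in h: DoF·h² − 2·s·(s−f)·h − DoF·(s−f)² = 0 ⇒ h = (s−f)·(s + √(s² + DoF²)) / DoF = 252 × (270 + √(270² + 31.9²)) / 31.9 = 252 × (270 + 271.878) / 31.9 ≈ 4280.7 mm.
Then N = f²/(c·h) = 18² / (0.027 × 4280.7) = 324 / 115.58 ≈ 2.80.

f/2.80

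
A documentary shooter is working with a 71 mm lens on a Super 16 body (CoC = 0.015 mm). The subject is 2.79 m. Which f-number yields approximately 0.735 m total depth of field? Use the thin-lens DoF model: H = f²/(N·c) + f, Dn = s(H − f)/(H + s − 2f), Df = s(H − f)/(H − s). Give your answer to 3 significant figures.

f/16

Write h = H − f = f²/(N·c). The thin-lens limits are Dn = s·h/(h + (s−f)) and Df = s·h/(h − (s−f)), so DoF = Df − Dn = 2·s·(s−f)·h / (h² − (s−f)²).
That is a quadratic in h: DoF·h² − 2·s·(s−f)·h − DoF·(s−f)² = 0 ⇒ h = (s−f)·(s + √(s² + DoF²)) / DoF = 2719 × (2790 + √(2790² + 735²)) / 735 = 2719 × (2790 + 2885.19) / 735 ≈ 20994 mm.
Then N = f²/(c·h) = 71² / (0.015 × 20994) = 5041 / 314.92 ≈ 16.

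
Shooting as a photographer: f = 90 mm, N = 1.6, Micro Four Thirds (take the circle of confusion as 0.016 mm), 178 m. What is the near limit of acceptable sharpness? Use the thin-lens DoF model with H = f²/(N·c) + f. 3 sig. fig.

114 m

Hyperfocal distance H = f²/(N·c) + f = 90²/(1.6 × 0.016) + 90 = 8100/0.0256 + 90 ≈ 316496.2 mm ≈ 316.5 m.
Near limit Dn = s·(H − f)/(H + s − 2f) = 178000 × (316496.2 − 90) / (316496.2 + 178000 − 2 × 90) = 178000 × 316406.2 / 494316.2 ≈ 113936 mm ≈ 114 m.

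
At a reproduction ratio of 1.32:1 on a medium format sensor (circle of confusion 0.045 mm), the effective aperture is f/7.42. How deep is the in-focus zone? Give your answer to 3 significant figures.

0.383 mm

At magnification m, DoF ≈ 2·N_eff·c/m² = 2 × 7.42 × 0.045 / 1.32² = 0.6678 / 1.742 ≈ 0.383 mm.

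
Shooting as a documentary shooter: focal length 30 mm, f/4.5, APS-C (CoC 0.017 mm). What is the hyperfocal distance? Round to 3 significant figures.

11.8 m

Hyperfocal distance H = f²/(N·c) + f = 30²/(4.5 × 0.017) + 30 = 900/0.0765 + 30 ≈ 11794.7 mm ≈ 11.8 m.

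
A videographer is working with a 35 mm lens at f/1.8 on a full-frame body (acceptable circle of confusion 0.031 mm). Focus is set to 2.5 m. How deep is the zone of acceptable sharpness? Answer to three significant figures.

0.569 m

Hyperfocal distance H = f²/(N·c) + f = 35²/(1.8 × 0.031) + 35 = 1225/0.0558 + 35 ≈ 21988.4 mm ≈ 21.99 m.
Near limit Dn = s·(H − f)/(H + s − 2f) = 2500 × (21988.4 − 35) / (21988.4 + 2500 − 2 × 35) = 2500 × 21953.4 / 24418.4 ≈ 2247.63 mm.
Far limit Df = s·(H − f)/(H − s) = 2500 × (21988.4 − 35) / (21988.4 − 2500) = 2500 × 21953.4 / 19488.4 ≈ 2816.21 mm.
Depth of field = Df − Dn = 2816.21 − 2247.63 ≈ 568.58 mm ≈ 0.569 m.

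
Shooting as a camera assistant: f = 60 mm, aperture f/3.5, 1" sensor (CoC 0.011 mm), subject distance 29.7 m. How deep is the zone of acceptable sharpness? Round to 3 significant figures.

20.9 m

Hyperfocal distance H = f²/(N·c) + f = 60²/(3.5 × 0.011) + 60 = 3600/0.0385 + 60 ≈ 93566.5 mm ≈ 93.57 m.
Near limit Dn = s·(H − f)/(H + s − 2f) = 29700 × (93566.5 − 60) / (93566.5 + 29700 − 2 × 60) = 29700 × 93506.5 / 123146.5 ≈ 22552 mm.
Far limit Df = s·(H − f)/(H − s) = 29700 × (93566.5 − 60) / (93566.5 − 29700) = 29700 × 93506.5 / 63866.5 ≈ 43484 mm.
Depth of field = Df − Dn = 43484 − 22552 ≈ 20932 mm ≈ 20.9 m.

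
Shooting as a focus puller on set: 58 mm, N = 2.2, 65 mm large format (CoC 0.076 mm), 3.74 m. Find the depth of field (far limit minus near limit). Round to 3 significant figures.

1.42 m

Hyperfocal distance H = f²/(N·c) + f = 58²/(2.2 × 0.076) + 58 = 3364/0.1672 + 58 ≈ 20177.6 mm ≈ 20.18 m.
Near limit Dn = s·(H − f)/(H + s − 2f) = 3740 × (20177.6 − 58) / (20177.6 + 3740 − 2 × 58) = 3740 × 20119.6 / 23801.6 ≈ 3161.4 mm.
Far limit Df = s·(H − f)/(H − s) = 3740 × (20177.6 − 58) / (20177.6 − 3740) = 3740 × 20119.6 / 16437.6 ≈ 4577.8 mm.
Depth of field = Df − Dn = 4577.8 − 3161.4 ≈ 1416.4 mm ≈ 1.42 m.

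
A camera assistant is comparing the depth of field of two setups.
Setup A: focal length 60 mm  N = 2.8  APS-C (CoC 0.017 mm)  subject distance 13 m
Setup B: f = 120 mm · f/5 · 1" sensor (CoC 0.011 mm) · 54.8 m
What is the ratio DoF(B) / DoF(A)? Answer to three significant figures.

5.22

Setup A: H = 60²/(2.8×0.017) + 60 ≈ 75690.3 mm; DoF = Df − Dn = 15683.4 − 11100.7 ≈ 4582.7 mm.
Setup B: H = 120²/(5×0.011) + 120 ≈ 261938.2 mm; DoF = Df − Dn = 69266 − 45332 ≈ 23934 mm.
Ratio = 23934 / 4582.7 ≈ 5.22.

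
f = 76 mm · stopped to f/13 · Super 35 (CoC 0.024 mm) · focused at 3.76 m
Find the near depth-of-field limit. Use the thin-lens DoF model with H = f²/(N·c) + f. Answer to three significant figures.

Hyperfocal distance H = f²/(N·c) + f = 76²/(13 × 0.024) + 76 = 5776/0.312 + 76 ≈ 18588.8 mm ≈ 18.59 m.
Near limit Dn = s·(H − f)/(H + s − 2f) = 3760 × (18588.8 − 76) / (18588.8 + 3760 − 2 × 76) = 3760 × 18512.8 / 22196.8 ≈ 3136.0 mm ≈ 3.14 m.

3.14 m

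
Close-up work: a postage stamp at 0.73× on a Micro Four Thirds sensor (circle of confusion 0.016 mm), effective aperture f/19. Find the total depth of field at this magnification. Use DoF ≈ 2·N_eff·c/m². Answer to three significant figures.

At magnification m, DoF ≈ 2·N_eff·c/m² = 2 × 19 × 0.016 / 0.73² = 0.608 / 0.5329 ≈ 1.14 mm.

1.14 mm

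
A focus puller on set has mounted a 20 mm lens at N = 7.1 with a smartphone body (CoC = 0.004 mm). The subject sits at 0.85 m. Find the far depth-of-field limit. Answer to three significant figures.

Hyperfocal distance H = f²/(N·c) + f = 20²/(7.1 × 0.004) + 20 = 400/0.0284 + 20 ≈ 14104.5 mm ≈ 14.10 m.
Far limit Df = s·(H − f)/(H − s) = 850 × (14104.5 − 20) / (14104.5 − 850) = 850 × 14084.5 / 13254.5 ≈ 903.23 mm ≈ 0.903 m.

0.903 m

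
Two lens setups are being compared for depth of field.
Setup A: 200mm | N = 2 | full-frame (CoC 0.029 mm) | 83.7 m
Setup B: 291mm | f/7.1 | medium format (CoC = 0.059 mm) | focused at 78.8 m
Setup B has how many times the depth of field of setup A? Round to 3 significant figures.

Setup A: H = 200²/(2×0.029) + 200 ≈ 689855.2 mm; DoF = Df − Dn = 95230 − 74660 ≈ 20570 mm.
Setup B: H = 291²/(7.1×0.059) + 291 ≈ 202441.9 mm; DoF = Df − Dn = 128836 − 56757 ≈ 72079 mm.
Ratio = 72079 / 20570 ≈ 3.50.

3.50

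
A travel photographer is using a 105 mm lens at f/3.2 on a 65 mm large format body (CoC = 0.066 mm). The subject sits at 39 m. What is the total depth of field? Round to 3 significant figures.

Hyperfocal distance H = f²/(N·c) + f = 105²/(3.2 × 0.066) + 105 = 11025/0.2112 + 105 ≈ 52306.7 mm ≈ 52.31 m.
Near limit Dn = s·(H − f)/(H + s − 2f) = 39000 × (52306.7 − 105) / (52306.7 + 39000 − 2 × 105) = 39000 × 52201.7 / 91096.7 ≈ 22348 mm.
Far limit Df = s·(H − f)/(H − s) = 39000 × (52306.7 − 105) / (52306.7 − 39000) = 39000 × 52201.7 / 13306.7 ≈ 152996 mm.
Depth of field = Df − Dn = 152996 − 22348 ≈ 130648 mm ≈ 131 m.

131 m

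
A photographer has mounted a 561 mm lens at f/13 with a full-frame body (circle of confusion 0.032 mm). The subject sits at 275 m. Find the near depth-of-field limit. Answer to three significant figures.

Hyperfocal distance H = f²/(N·c) + f = 561²/(13 × 0.032) + 561 = 314721/0.416 + 561 ≈ 757101.9 mm ≈ 757.1 m.
Near limit Dn = s·(H − f)/(H + s − 2f) = 275000 × (757101.9 − 561) / (757101.9 + 275000 − 2 × 561) = 275000 × 756540.9 / 1030979.9 ≈ 201797 mm ≈ 202 m.

202 m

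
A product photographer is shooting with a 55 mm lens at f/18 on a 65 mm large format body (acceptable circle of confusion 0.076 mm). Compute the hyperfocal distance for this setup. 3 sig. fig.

Hyperfocal distance H = f²/(N·c) + f = 55²/(18 × 0.076) + 55 = 3025/1.368 + 55 ≈ 2266.3 mm ≈ 2.27 m.

2.27 m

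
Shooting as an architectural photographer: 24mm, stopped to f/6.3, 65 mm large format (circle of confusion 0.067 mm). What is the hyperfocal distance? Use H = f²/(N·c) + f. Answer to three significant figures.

1.39 m

Hyperfocal distance H = f²/(N·c) + f = 24²/(6.3 × 0.067) + 24 = 576/0.4221 + 24 ≈ 1388.6 mm ≈ 1.39 m.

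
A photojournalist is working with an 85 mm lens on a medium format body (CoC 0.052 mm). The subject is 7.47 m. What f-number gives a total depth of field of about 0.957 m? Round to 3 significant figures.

Write h = H − f = f²/(N·c). The thin-lens limits are Dn = s·h/(h + (s−f)) and Df = s·h/(h − (s−f)), so DoF = Df − Dn = 2·s·(s−f)·h / (h² − (s−f)²).
That is a quadratic in h: DoF·h² − 2·s·(s−f)·h − DoF·(s−f)² = 0 ⇒ h = (s−f)·(s + √(s² + DoF²)) / DoF = 7385 × (7470 + √(7470² + 957²)) / 957 = 7385 × (7470 + 7531.05) / 957 ≈ 115760 mm.
Then N = f²/(c·h) = 85² / (0.052 × 115760) = 7225 / 6019.5 ≈ 1.20.

f/1.20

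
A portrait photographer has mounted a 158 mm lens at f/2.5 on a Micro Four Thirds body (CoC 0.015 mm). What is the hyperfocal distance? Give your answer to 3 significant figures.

Hyperfocal distance H = f²/(N·c) + f = 158²/(2.5 × 0.015) + 158 = 24964/0.0375 + 158 ≈ 665864.7 mm ≈ 666 m.

666 m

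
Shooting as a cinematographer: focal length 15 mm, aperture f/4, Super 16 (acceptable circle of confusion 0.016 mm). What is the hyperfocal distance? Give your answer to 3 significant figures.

Hyperfocal distance H = f²/(N·c) + f = 15²/(4 × 0.016) + 15 = 225/0.064 + 15 ≈ 3530.6 mm ≈ 3.53 m.

3.53 m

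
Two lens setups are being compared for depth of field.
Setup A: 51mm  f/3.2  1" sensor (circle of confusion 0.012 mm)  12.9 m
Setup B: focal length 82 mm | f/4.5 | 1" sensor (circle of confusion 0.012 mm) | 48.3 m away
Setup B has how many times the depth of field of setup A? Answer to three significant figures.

8.67

Setup A: H = 51²/(3.2×0.012) + 51 ≈ 67785.4 mm; DoF = Df − Dn = 15920.0 − 10843.1 ≈ 5076.9 mm.
Setup B: H = 82²/(4.5×0.012) + 82 ≈ 124600.5 mm; DoF = Df − Dn = 78823 − 34817 ≈ 44006 mm.
Ratio = 44006 / 5076.9 ≈ 8.67.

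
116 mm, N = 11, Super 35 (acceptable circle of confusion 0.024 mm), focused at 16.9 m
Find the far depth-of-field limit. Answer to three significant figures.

Hyperfocal distance H = f²/(N·c) + f = 116²/(11 × 0.024) + 116 = 13456/0.264 + 116 ≈ 51085.7 mm ≈ 51.09 m.
Far limit Df = s·(H − f)/(H − s) = 16900 × (51085.7 − 116) / (51085.7 − 16900) = 16900 × 50969.7 / 34185.7 ≈ 25197 mm ≈ 25.2 m.

25.2 m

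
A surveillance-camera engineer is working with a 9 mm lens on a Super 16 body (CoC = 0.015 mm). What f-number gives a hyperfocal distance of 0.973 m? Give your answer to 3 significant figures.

Rearrange H = f²/(N·c) + f for N: N = f² / ((H − f)·c).
N = 9² / ((973 − 9) × 0.015) = 81 / 14.46 ≈ 5.60.

f/5.60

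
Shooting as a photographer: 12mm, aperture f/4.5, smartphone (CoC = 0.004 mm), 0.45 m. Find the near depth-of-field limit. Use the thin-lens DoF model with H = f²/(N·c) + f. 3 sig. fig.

427 mm

Hyperfocal distance H = f²/(N·c) + f = 12²/(4.5 × 0.004) + 12 = 144/0.018 + 12 ≈ 8012.0 mm ≈ 8.012 m.
Near limit Dn = s·(H − f)/(H + s − 2f) = 450 × (8012.0 − 12) / (8012.0 + 450 − 2 × 12) = 450 × 8000.0 / 8438.0 ≈ 426.64 mm.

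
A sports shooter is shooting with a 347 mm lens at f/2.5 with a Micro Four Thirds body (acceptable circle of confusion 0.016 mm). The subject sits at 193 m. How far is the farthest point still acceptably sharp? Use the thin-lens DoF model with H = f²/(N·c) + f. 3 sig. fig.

206 m

Hyperfocal distance H = f²/(N·c) + f = 347²/(2.5 × 0.016) + 347 = 120409/0.04 + 347 ≈ 3010572.0 mm ≈ 3011 m.
Far limit Df = s·(H − f)/(H − s) = 193000 × (3010572.0 − 347) / (3010572.0 − 193000) = 193000 × 3010225.0 / 2817572.0 ≈ 206196 mm ≈ 206 m.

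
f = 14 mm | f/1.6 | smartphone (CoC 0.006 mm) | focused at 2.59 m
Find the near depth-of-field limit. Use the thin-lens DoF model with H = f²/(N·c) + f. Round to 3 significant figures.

Hyperfocal distance H = f²/(N·c) + f = 14²/(1.6 × 0.006) + 14 = 196/0.0096 + 14 ≈ 20430.7 mm ≈ 20.43 m.
Near limit Dn = s·(H − f)/(H + s − 2f) = 2590 × (20430.7 − 14) / (20430.7 + 2590 − 2 × 14) = 2590 × 20416.7 / 22992.7 ≈ 2299.8 mm ≈ 2.30 m.

2.30 m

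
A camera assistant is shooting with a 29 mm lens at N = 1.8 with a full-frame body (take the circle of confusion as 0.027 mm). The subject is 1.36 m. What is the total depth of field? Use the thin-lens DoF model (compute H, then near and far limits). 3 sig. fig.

210 mm

Hyperfocal distance H = f²/(N·c) + f = 29²/(1.8 × 0.027) + 29 = 841/0.0486 + 29 ≈ 17333.5 mm ≈ 17.33 m.
Near limit Dn = s·(H − f)/(H + s − 2f) = 1360 × (17333.5 − 29) / (17333.5 + 1360 − 2 × 29) = 1360 × 17304.5 / 18635.5 ≈ 1262.87 mm.
Far limit Df = s·(H − f)/(H − s) = 1360 × (17333.5 − 29) / (17333.5 − 1360) = 1360 × 17304.5 / 15973.5 ≈ 1473.32 mm.
Depth of field = Df − Dn = 1473.32 − 1262.87 ≈ 210.45 mm.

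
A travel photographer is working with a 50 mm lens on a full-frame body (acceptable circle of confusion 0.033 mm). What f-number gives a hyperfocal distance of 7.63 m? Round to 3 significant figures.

Rearrange H = f²/(N·c) + f for N: N = f² / ((H − f)·c).
N = 50² / ((7630 − 50) × 0.033) = 2500 / 250.1 ≈ 9.99.

f/9.99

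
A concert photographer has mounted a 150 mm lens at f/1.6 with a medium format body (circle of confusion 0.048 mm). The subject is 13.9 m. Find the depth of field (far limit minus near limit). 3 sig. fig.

Hyperfocal distance H = f²/(N·c) + f = 150²/(1.6 × 0.048) + 150 = 22500/0.0768 + 150 ≈ 293118.8 mm ≈ 293.1 m.
Near limit Dn = s·(H − f)/(H + s − 2f) = 13900 × (293118.8 − 150) / (293118.8 + 13900 − 2 × 150) = 13900 × 292968.8 / 306718.8 ≈ 13276.9 mm.
Far limit Df = s·(H − f)/(H − s) = 13900 × (293118.8 − 150) / (293118.8 − 13900) = 13900 × 292968.8 / 279218.8 ≈ 14584.5 mm.
Depth of field = Df − Dn = 14584.5 − 13276.9 ≈ 1307.6 mm ≈ 1.31 m.

1.31 m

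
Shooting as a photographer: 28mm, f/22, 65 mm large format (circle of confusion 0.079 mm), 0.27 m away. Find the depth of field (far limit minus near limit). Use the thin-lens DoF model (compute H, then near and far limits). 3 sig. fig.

407 mm

Hyperfocal distance H = f²/(N·c) + f = 28²/(22 × 0.079) + 28 = 784/1.738 + 28 ≈ 479.1 mm ≈ 0.479 m.
Near limit Dn = s·(H − f)/(H + s − 2f) = 270 × (479.1 − 28) / (479.1 + 270 − 2 × 28) = 270 × 451.1 / 693.1 ≈ 175.73 mm.
Far limit Df = s·(H − f)/(H − s) = 270 × (479.1 − 28) / (479.1 − 270) = 270 × 451.1 / 209.1 ≈ 582.49 mm.
Depth of field = Df − Dn = 582.49 − 175.73 ≈ 406.76 mm.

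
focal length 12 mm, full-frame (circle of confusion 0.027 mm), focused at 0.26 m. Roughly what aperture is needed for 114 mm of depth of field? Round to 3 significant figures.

Write h = H − f = f²/(N·c). The thin-lens limits are Dn = s·h/(h + (s−f)) and Df = s·h/(h − (s−f)), so DoF = Df − Dn = 2·s·(s−f)·h / (h² − (s−f)²).
That is a quadratic in h: DoF·h² − 2·s·(s−f)·h − DoF·(s−f)² = 0 ⇒ h = (s−f)·(s + √(s² + DoF²)) / DoF = 248 × (260 + √(260² + 114²)) / 114 = 248 × (260 + 283.894) / 114 ≈ 1183.2 mm.
Then N = f²/(c·h) = 12² / (0.027 × 1183.2) = 144 / 31.947 ≈ 4.51.

f/4.51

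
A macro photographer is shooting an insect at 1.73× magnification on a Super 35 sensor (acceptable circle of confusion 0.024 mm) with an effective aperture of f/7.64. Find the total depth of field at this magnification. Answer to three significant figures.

At magnification m, DoF ≈ 2·N_eff·c/m² = 2 × 7.64 × 0.024 / 1.73² = 0.3667 / 2.993 ≈ 0.123 mm.

0.123 mm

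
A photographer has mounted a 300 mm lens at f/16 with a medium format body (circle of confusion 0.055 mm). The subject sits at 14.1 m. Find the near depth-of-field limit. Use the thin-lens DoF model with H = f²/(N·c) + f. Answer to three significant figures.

Hyperfocal distance H = f²/(N·c) + f = 300²/(16 × 0.055) + 300 = 90000/0.88 + 300 ≈ 102572.7 mm ≈ 102.6 m.
Near limit Dn = s·(H − f)/(H + s − 2f) = 14100 × (102572.7 − 300) / (102572.7 + 14100 − 2 × 300) = 14100 × 102272.7 / 116072.7 ≈ 12424 mm ≈ 12.4 m.

12.4 m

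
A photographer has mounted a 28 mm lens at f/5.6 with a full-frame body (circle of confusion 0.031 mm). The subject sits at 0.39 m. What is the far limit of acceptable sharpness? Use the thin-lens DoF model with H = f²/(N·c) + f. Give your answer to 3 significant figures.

424 mm

Hyperfocal distance H = f²/(N·c) + f = 28²/(5.6 × 0.031) + 28 = 784/0.1736 + 28 ≈ 4544.1 mm ≈ 4.544 m.
Far limit Df = s·(H − f)/(H − s) = 390 × (4544.1 − 28) / (4544.1 − 390) = 390 × 4516.1 / 4154.1 ≈ 423.99 mm.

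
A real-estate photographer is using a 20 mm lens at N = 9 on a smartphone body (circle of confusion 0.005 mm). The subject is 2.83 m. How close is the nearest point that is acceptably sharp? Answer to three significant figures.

2.15 m

Hyperfocal distance H = f²/(N·c) + f = 20²/(9 × 0.005) + 20 = 400/0.045 + 20 ≈ 8908.9 mm ≈ 8.909 m.
Near limit Dn = s·(H − f)/(H + s − 2f) = 2830 × (8908.9 − 20) / (8908.9 + 2830 − 2 × 20) = 2830 × 8888.9 / 11698.9 ≈ 2150.3 mm ≈ 2.15 m.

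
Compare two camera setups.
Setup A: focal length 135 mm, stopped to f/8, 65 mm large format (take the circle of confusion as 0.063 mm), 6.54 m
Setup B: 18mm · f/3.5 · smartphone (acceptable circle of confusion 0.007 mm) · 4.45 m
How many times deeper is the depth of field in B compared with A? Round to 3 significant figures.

Setup A: H = 135²/(8×0.063) + 135 ≈ 36295.7 mm; DoF = Df − Dn = 7947.8 − 5555.9 ≈ 2391.9 mm.
Setup B: H = 18²/(3.5×0.007) + 18 ≈ 13242.5 mm; DoF = Df − Dn = 6693.1 − 3333.0 ≈ 3360.1 mm.
Ratio = 3360.1 / 2391.9 ≈ 1.40.

1.40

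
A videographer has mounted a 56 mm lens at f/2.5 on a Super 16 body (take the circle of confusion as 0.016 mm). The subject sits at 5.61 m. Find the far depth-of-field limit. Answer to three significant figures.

6.04 m

Hyperfocal distance H = f²/(N·c) + f = 56²/(2.5 × 0.016) + 56 = 3136/0.04 + 56 ≈ 78456.0 mm ≈ 78.46 m.
Far limit Df = s·(H − f)/(H − s) = 5610 × (78456.0 − 56) / (78456.0 − 5610) = 5610 × 78400.0 / 72846.0 ≈ 6037.7 mm ≈ 6.04 m.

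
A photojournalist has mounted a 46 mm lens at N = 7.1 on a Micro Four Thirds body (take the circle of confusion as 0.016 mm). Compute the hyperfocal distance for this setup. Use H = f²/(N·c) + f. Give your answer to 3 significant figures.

18.7 m

Hyperfocal distance H = f²/(N·c) + f = 46²/(7.1 × 0.016) + 46 = 2116/0.1136 + 46 ≈ 18672.8 mm ≈ 18.7 m.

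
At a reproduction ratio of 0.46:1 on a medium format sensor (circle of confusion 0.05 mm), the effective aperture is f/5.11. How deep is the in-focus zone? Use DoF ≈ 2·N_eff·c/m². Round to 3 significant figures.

2.41 mm

At magnification m, DoF ≈ 2·N_eff·c/m² = 2 × 5.11 × 0.05 / 0.46² = 0.511 / 0.2116 ≈ 2.41 mm.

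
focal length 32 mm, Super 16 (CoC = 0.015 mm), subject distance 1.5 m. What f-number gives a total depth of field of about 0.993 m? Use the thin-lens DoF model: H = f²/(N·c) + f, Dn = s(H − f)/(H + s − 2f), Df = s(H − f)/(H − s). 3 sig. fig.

Write h = H − f = f²/(N·c). The thin-lens limits are Dn = s·h/(h + (s−f)) and Df = s·h/(h − (s−f)), so DoF = Df − Dn = 2·s·(s−f)·h / (h² − (s−f)²).
That is a quadratic in h: DoF·h² − 2·s·(s−f)·h − DoF·(s−f)² = 0 ⇒ h = (s−f)·(s + √(s² + DoF²)) / DoF = 1468 × (1500 + √(1500² + 993²)) / 993 = 1468 × (1500 + 1798.90) / 993 ≈ 4876.9 mm.
Then N = f²/(c·h) = 32² / (0.015 × 4876.9) = 1024 / 73.154 ≈ 14.

f/14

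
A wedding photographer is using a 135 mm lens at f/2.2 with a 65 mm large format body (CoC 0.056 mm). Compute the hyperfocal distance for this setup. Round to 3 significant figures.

148 m

Hyperfocal distance H = f²/(N·c) + f = 135²/(2.2 × 0.056) + 135 = 18225/0.1232 + 135 ≈ 148065.2 mm ≈ 148 m.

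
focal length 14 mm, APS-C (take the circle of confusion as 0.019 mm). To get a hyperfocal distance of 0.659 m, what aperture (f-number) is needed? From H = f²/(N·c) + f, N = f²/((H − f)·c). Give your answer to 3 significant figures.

f/16

Rearrange H = f²/(N·c) + f for N: N = f² / ((H − f)·c).
N = 14² / ((659 − 14) × 0.019) = 196 / 12.25 ≈ 16.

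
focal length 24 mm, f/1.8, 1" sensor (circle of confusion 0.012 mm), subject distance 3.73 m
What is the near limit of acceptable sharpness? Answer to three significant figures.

Hyperfocal distance H = f²/(N·c) + f = 24²/(1.8 × 0.012) + 24 = 576/0.0216 + 24 ≈ 26690.7 mm ≈ 26.69 m.
Near limit Dn = s·(H − f)/(H + s − 2f) = 3730 × (26690.7 − 24) / (26690.7 + 3730 − 2 × 24) = 3730 × 26666.7 / 30372.7 ≈ 3274.9 mm ≈ 3.27 m.

3.27 m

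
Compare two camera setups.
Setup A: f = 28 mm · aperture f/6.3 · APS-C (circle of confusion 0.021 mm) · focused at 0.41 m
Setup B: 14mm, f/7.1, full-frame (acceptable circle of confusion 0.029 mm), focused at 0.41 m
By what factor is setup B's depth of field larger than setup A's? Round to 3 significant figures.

Setup A: H = 28²/(6.3×0.021) + 28 ≈ 5953.9 mm; DoF = Df − Dn = 438.251 − 385.171 ≈ 53.080 mm.
Setup B: H = 14²/(7.1×0.029) + 14 ≈ 965.9 mm; DoF = Df − Dn = 702.06 − 289.55 ≈ 412.51 mm.
Ratio = 412.51 / 53.080 ≈ 7.77.

7.77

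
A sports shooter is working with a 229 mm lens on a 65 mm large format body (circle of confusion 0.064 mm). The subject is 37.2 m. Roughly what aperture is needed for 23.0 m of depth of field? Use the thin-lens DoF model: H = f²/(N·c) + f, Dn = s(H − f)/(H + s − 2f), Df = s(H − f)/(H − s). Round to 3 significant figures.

Write h = H − f = f²/(N·c). The thin-lens limits are Dn = s·h/(h + (s−f)) and Df = s·h/(h − (s−f)), so DoF = Df − Dn = 2·s·(s−f)·h / (h² − (s−f)²).
That is a quadratic in h: DoF·h² − 2·s·(s−f)·h − DoF·(s−f)² = 0 ⇒ h = (s−f)·(s + √(s² + DoF²)) / DoF = 36971 × (37200 + √(37200² + 23000²)) / 23000 = 36971 × (37200 + 43736.0) / 23000 ≈ 130099 mm.
Then N = f²/(c·h) = 229² / (0.064 × 130099) = 52441 / 8326.4 ≈ 6.30.

f/6.30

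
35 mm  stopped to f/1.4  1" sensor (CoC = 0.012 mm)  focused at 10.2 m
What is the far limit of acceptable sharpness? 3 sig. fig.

11.9 m

Hyperfocal distance H = f²/(N·c) + f = 35²/(1.4 × 0.012) + 35 = 1225/0.0168 + 35 ≈ 72951.7 mm ≈ 72.95 m.
Far limit Df = s·(H − f)/(H − s) = 10200 × (72951.7 − 35) / (72951.7 − 10200) = 10200 × 72916.7 / 62751.7 ≈ 11852 mm ≈ 11.9 m.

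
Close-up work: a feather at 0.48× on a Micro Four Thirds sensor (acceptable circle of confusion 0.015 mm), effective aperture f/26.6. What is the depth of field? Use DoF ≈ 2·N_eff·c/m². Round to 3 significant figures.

3.46 mm

At magnification m, DoF ≈ 2·N_eff·c/m² = 2 × 26.6 × 0.015 / 0.48² = 0.798 / 0.2304 ≈ 3.46 mm.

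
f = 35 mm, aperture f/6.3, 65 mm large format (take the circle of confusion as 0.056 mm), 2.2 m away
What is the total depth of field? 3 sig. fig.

Hyperfocal distance H = f²/(N·c) + f = 35²/(6.3 × 0.056) + 35 = 1225/0.3528 + 35 ≈ 3507.2 mm ≈ 3.507 m.
Near limit Dn = s·(H − f)/(H + s − 2f) = 2200 × (3507.2 − 35) / (3507.2 + 2200 − 2 × 35) = 2200 × 3472.2 / 5637.2 ≈ 1355.1 mm.
Far limit Df = s·(H − f)/(H − s) = 2200 × (3507.2 − 35) / (3507.2 − 2200) = 2200 × 3472.2 / 1307.2 ≈ 5843.6 mm.
Depth of field = Df − Dn = 5843.6 − 1355.1 ≈ 4488.5 mm ≈ 4.49 m.

4.49 m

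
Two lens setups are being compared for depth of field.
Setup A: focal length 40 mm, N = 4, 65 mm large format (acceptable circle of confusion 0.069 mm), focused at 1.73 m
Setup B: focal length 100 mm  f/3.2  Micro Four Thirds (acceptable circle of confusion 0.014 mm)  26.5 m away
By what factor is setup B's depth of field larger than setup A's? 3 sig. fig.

Setup A: H = 40²/(4×0.069) + 40 ≈ 5837.1 mm; DoF = Df − Dn = 2441.9 − 1339.5 ≈ 1102.4 mm.
Setup B: H = 100²/(3.2×0.014) + 100 ≈ 223314.3 mm; DoF = Df − Dn = 30054.6 − 23697.3 ≈ 6357.3 mm.
Ratio = 6357.3 / 1102.4 ≈ 5.77.

5.77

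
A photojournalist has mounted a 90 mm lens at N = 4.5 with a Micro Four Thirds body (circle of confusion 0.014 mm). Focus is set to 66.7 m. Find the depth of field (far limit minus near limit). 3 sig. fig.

94.5 m

Hyperfocal distance H = f²/(N·c) + f = 90²/(4.5 × 0.014) + 90 = 8100/0.063 + 90 ≈ 128661.4 mm ≈ 128.7 m.
Near limit Dn = s·(H − f)/(H + s − 2f) = 66700 × (128661.4 − 90) / (128661.4 + 66700 − 2 × 90) = 66700 × 128571.4 / 195181.4 ≈ 43937 mm.
Far limit Df = s·(H − f)/(H − s) = 66700 × (128661.4 − 90) / (128661.4 − 66700) = 66700 × 128571.4 / 61961.4 ≈ 138404 mm.
Depth of field = Df − Dn = 138404 − 43937 ≈ 94467 mm ≈ 94.5 m.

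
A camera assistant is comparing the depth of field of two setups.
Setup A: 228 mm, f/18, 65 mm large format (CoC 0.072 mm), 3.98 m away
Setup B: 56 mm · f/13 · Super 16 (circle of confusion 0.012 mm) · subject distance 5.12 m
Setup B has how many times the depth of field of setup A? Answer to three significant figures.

3.67

Setup A: H = 228²/(18×0.072) + 228 ≈ 40339.1 mm; DoF = Df − Dn = 4390.71 − 3639.56 ≈ 751.15 mm.
Setup B: H = 56²/(13×0.012) + 56 ≈ 20158.6 mm; DoF = Df − Dn = 6844.1 − 4089.8 ≈ 2754.3 mm.
Ratio = 2754.3 / 751.15 ≈ 3.67.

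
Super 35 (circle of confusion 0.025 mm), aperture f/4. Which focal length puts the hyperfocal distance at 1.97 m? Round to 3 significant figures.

From H = f²/(N·c) + f, with f ≪ H: f ≈ √(H·N·c) = √(1970 × 4 × 0.025) = √197.00 ≈ 14.04 mm.
The +f correction barely moves this — solving exactly, f² + N·c·f − N·c·H = 0 ⇒ f = (−N·c + √((N·c)² + 4·N·c·H))/2 = (−0.1 + √788.01)/2 ≈ 13.986 mm, so f ≈ 14.0 mm.

14.0 mm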